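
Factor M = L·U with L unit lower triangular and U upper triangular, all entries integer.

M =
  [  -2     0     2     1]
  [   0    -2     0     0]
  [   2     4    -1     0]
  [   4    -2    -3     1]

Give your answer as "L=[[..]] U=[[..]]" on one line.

  row1 -= 0·row0 → [0,-2,0,0]
  row2 -= -1·row0 → [0,4,1,1]
  row3 -= -2·row0 → [0,-2,1,3]
  row2 -= -2·row1 → [0,0,1,1]
  row3 -= 1·row1 → [0,0,1,3]
  row3 -= 1·row2 → [0,0,0,2]

L=[[1,0,0,0],[0,1,0,0],[-1,-2,1,0],[-2,1,1,1]] U=[[-2,0,2,1],[0,-2,0,0],[0,0,1,1],[0,0,0,2]]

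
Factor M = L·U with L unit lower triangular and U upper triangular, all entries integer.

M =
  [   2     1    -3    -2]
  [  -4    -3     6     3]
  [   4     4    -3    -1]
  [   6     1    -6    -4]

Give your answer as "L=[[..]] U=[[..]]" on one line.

  R1 -= -2·R0 → [0,-1,0,-1]
  R2 -= 2·R0 → [0,2,3,3]
  R3 -= 3·R0 → [0,-2,3,2]
  R2 -= -2·R1 → [0,0,3,1]
  R3 -= 2·R1 → [0,0,3,4]
  R3 -= 1·R2 → [0,0,0,3]

L=[[1,0,0,0],[-2,1,0,0],[2,-2,1,0],[3,2,1,1]] U=[[2,1,-3,-2],[0,-1,0,-1],[0,0,3,1],[0,0,0,3]]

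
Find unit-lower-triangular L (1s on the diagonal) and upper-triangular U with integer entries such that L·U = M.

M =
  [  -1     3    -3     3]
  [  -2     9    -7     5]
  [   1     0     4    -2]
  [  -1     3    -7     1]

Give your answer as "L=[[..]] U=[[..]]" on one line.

  row1 -= 2·row0 → [0,3,-1,-1]
  row2 -= -1·row0 → [0,3,1,1]
  row3 -= 1·row0 → [0,0,-4,-2]
  row2 -= 1·row1 → [0,0,2,2]
  row3 -= 0·row1 → [0,0,-4,-2]
  row3 -= -2·row2 → [0,0,0,2]

L=[[1,0,0,0],[2,1,0,0],[-1,1,1,0],[1,0,-2,1]] U=[[-1,3,-3,3],[0,3,-1,-1],[0,0,2,2],[0,0,0,2]]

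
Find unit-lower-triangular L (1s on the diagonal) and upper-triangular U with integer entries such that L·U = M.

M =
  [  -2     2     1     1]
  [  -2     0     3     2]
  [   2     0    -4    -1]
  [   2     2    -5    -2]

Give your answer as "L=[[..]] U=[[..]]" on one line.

  r1 -= 1·r0 → [0,-2,2,1]
  r2 -= -1·r0 → [0,2,-3,0]
  r3 -= -1·r0 → [0,4,-4,-1]
  r2 -= -1·r1 → [0,0,-1,1]
  r3 -= -2·r1 → [0,0,0,1]
  r3 -= 0·r2 → [0,0,0,1]

L=[[1,0,0,0],[1,1,0,0],[-1,-1,1,0],[-1,-2,0,1]] U=[[-2,2,1,1],[0,-2,2,1],[0,0,-1,1],[0,0,0,1]]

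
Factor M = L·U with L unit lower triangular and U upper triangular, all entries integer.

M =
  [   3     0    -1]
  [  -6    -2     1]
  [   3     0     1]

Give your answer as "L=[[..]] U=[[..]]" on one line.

L=[[1,0,0],[-2,1,0],[1,0,1]] U=[[3,0,-1],[0,-2,-1],[0,0,2]]

  r1 -= -2·r0 → [0,-2,-1]
  r2 -= 1·r0 → [0,0,2]
  r2 -= 0·r1 → [0,0,2]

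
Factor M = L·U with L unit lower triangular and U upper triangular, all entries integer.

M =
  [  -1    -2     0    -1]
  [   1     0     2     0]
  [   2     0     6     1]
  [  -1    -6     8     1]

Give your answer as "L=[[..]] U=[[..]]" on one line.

L=[[1,0,0,0],[-1,1,0,0],[-2,2,1,0],[1,2,2,1]] U=[[-1,-2,0,-1],[0,-2,2,-1],[0,0,2,1],[0,0,0,2]]

  row1 -= -1·row0 → [0,-2,2,-1]
  row2 -= -2·row0 → [0,-4,6,-1]
  row3 -= 1·row0 → [0,-4,8,2]
  row2 -= 2·row1 → [0,0,2,1]
  row3 -= 2·row1 → [0,0,4,4]
  row3 -= 2·row2 → [0,0,0,2]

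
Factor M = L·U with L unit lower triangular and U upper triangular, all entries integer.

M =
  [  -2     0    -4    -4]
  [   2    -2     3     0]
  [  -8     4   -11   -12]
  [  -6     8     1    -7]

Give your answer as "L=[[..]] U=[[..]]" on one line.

L=[[1,0,0,0],[-1,1,0,0],[4,-2,1,0],[3,-4,3,1]] U=[[-2,0,-4,-4],[0,-2,-1,-4],[0,0,3,-4],[0,0,0,1]]

  r1 -= -1·r0 → [0,-2,-1,-4]
  r2 -= 4·r0 → [0,4,5,4]
  r3 -= 3·r0 → [0,8,13,5]
  r2 -= -2·r1 → [0,0,3,-4]
  r3 -= -4·r1 → [0,0,9,-11]
  r3 -= 3·r2 → [0,0,0,1]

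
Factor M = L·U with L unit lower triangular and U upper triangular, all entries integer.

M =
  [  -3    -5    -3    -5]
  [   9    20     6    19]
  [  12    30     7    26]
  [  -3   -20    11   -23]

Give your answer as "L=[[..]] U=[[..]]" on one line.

L=[[1,0,0,0],[-3,1,0,0],[-4,2,1,0],[1,-3,5,1]] U=[[-3,-5,-3,-5],[0,5,-3,4],[0,0,1,-2],[0,0,0,4]]

  r1 -= -3·r0 → [0,5,-3,4]
  r2 -= -4·r0 → [0,10,-5,6]
  r3 -= 1·r0 → [0,-15,14,-18]
  r2 -= 2·r1 → [0,0,1,-2]
  r3 -= -3·r1 → [0,0,5,-6]
  r3 -= 5·r2 → [0,0,0,4]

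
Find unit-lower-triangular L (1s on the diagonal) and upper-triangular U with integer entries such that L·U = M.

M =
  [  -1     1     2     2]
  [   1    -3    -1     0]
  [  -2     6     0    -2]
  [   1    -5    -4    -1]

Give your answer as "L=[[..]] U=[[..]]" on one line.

L=[[1,0,0,0],[-1,1,0,0],[2,-2,1,0],[-1,2,2,1]] U=[[-1,1,2,2],[0,-2,1,2],[0,0,-2,-2],[0,0,0,1]]

  r1 -= -1·r0 → [0,-2,1,2]
  r2 -= 2·r0 → [0,4,-4,-6]
  r3 -= -1·r0 → [0,-4,-2,1]
  r2 -= -2·r1 → [0,0,-2,-2]
  r3 -= 2·r1 → [0,0,-4,-3]
  r3 -= 2·r2 → [0,0,0,1]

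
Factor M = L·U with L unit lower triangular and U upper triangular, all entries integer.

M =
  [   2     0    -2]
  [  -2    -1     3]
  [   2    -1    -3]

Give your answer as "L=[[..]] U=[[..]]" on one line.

L=[[1,0,0],[-1,1,0],[1,1,1]] U=[[2,0,-2],[0,-1,1],[0,0,-2]]

  R1 -= -1·R0 → [0,-1,1]
  R2 -= 1·R0 → [0,-1,-1]
  R2 -= 1·R1 → [0,0,-2]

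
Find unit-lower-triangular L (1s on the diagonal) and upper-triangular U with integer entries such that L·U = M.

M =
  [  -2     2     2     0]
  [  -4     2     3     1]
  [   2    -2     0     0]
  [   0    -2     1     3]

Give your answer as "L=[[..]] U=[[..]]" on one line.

L=[[1,0,0,0],[2,1,0,0],[-1,0,1,0],[0,1,1,1]] U=[[-2,2,2,0],[0,-2,-1,1],[0,0,2,0],[0,0,0,2]]

  r1 -= 2·r0 → [0,-2,-1,1]
  r2 -= -1·r0 → [0,0,2,0]
  r3 -= 0·r0 → [0,-2,1,3]
  r2 -= 0·r1 → [0,0,2,0]
  r3 -= 1·r1 → [0,0,2,2]
  r3 -= 1·r2 → [0,0,0,2]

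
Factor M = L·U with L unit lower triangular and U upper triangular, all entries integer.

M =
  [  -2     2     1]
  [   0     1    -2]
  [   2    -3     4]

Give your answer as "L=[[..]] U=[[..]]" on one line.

  R1 -= 0·R0 → [0,1,-2]
  R2 -= -1·R0 → [0,-1,5]
  R2 -= -1·R1 → [0,0,3]

L=[[1,0,0],[0,1,0],[-1,-1,1]] U=[[-2,2,1],[0,1,-2],[0,0,3]]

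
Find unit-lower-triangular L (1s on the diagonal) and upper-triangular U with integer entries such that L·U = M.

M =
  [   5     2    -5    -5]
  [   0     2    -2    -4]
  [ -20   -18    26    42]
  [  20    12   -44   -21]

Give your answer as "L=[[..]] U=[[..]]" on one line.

  R1 -= 0·R0 → [0,2,-2,-4]
  R2 -= -4·R0 → [0,-10,6,22]
  R3 -= 4·R0 → [0,4,-24,-1]
  R2 -= -5·R1 → [0,0,-4,2]
  R3 -= 2·R1 → [0,0,-20,7]
  R3 -= 5·R2 → [0,0,0,-3]

L=[[1,0,0,0],[0,1,0,0],[-4,-5,1,0],[4,2,5,1]] U=[[5,2,-5,-5],[0,2,-2,-4],[0,0,-4,2],[0,0,0,-3]]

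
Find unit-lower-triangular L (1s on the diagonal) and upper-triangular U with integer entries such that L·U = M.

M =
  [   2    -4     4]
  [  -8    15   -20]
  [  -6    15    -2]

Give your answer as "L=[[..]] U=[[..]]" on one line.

  R1 -= -4·R0 → [0,-1,-4]
  R2 -= -3·R0 → [0,3,10]
  R2 -= -3·R1 → [0,0,-2]

L=[[1,0,0],[-4,1,0],[-3,-3,1]] U=[[2,-4,4],[0,-1,-4],[0,0,-2]]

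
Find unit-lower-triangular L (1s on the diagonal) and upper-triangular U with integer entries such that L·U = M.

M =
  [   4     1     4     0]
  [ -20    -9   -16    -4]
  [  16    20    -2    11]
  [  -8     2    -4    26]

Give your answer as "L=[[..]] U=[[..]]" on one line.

L=[[1,0,0,0],[-5,1,0,0],[4,-4,1,0],[-2,-1,-4,1]] U=[[4,1,4,0],[0,-4,4,-4],[0,0,-2,-5],[0,0,0,2]]

  r1 -= -5·r0 → [0,-4,4,-4]
  r2 -= 4·r0 → [0,16,-18,11]
  r3 -= -2·r0 → [0,4,4,26]
  r2 -= -4·r1 → [0,0,-2,-5]
  r3 -= -1·r1 → [0,0,8,22]
  r3 -= -4·r2 → [0,0,0,2]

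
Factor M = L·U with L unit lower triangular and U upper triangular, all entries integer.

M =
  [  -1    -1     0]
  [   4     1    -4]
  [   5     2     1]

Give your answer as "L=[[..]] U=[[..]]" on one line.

  r1 -= -4·r0 → [0,-3,-4]
  r2 -= -5·r0 → [0,-3,1]
  r2 -= 1·r1 → [0,0,5]

L=[[1,0,0],[-4,1,0],[-5,1,1]] U=[[-1,-1,0],[0,-3,-4],[0,0,5]]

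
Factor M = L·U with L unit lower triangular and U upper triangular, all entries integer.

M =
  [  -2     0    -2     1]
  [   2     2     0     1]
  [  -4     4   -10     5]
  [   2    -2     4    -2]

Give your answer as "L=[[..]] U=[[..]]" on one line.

  row1 -= -1·row0 → [0,2,-2,2]
  row2 -= 2·row0 → [0,4,-6,3]
  row3 -= -1·row0 → [0,-2,2,-1]
  row2 -= 2·row1 → [0,0,-2,-1]
  row3 -= -1·row1 → [0,0,0,1]
  row3 -= 0·row2 → [0,0,0,1]

L=[[1,0,0,0],[-1,1,0,0],[2,2,1,0],[-1,-1,0,1]] U=[[-2,0,-2,1],[0,2,-2,2],[0,0,-2,-1],[0,0,0,1]]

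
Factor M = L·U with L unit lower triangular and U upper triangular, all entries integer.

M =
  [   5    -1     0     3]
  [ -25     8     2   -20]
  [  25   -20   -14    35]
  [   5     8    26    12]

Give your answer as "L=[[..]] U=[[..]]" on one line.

L=[[1,0,0,0],[-5,1,0,0],[5,-5,1,0],[1,3,-5,1]] U=[[5,-1,0,3],[0,3,2,-5],[0,0,-4,-5],[0,0,0,-1]]

  row1 -= -5·row0 → [0,3,2,-5]
  row2 -= 5·row0 → [0,-15,-14,20]
  row3 -= 1·row0 → [0,9,26,9]
  row2 -= -5·row1 → [0,0,-4,-5]
  row3 -= 3·row1 → [0,0,20,24]
  row3 -= -5·row2 → [0,0,0,-1]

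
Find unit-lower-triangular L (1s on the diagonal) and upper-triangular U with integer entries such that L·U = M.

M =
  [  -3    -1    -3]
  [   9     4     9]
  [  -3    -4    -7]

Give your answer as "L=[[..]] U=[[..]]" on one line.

L=[[1,0,0],[-3,1,0],[1,-3,1]] U=[[-3,-1,-3],[0,1,0],[0,0,-4]]

  r1 -= -3·r0 → [0,1,0]
  r2 -= 1·r0 → [0,-3,-4]
  r2 -= -3·r1 → [0,0,-4]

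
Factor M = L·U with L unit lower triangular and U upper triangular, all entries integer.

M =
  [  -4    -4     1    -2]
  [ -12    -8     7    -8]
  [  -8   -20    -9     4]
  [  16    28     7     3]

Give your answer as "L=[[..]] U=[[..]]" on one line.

  row1 -= 3·row0 → [0,4,4,-2]
  row2 -= 2·row0 → [0,-12,-11,8]
  row3 -= -4·row0 → [0,12,11,-5]
  row2 -= -3·row1 → [0,0,1,2]
  row3 -= 3·row1 → [0,0,-1,1]
  row3 -= -1·row2 → [0,0,0,3]

L=[[1,0,0,0],[3,1,0,0],[2,-3,1,0],[-4,3,-1,1]] U=[[-4,-4,1,-2],[0,4,4,-2],[0,0,1,2],[0,0,0,3]]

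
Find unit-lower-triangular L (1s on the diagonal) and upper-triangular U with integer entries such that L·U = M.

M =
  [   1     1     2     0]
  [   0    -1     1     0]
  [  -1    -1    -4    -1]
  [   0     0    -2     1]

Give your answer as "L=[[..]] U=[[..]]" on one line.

L=[[1,0,0,0],[0,1,0,0],[-1,0,1,0],[0,0,1,1]] U=[[1,1,2,0],[0,-1,1,0],[0,0,-2,-1],[0,0,0,2]]

  r1 -= 0·r0 → [0,-1,1,0]
  r2 -= -1·r0 → [0,0,-2,-1]
  r3 -= 0·r0 → [0,0,-2,1]
  r2 -= 0·r1 → [0,0,-2,-1]
  r3 -= 0·r1 → [0,0,-2,1]
  r3 -= 1·r2 → [0,0,0,2]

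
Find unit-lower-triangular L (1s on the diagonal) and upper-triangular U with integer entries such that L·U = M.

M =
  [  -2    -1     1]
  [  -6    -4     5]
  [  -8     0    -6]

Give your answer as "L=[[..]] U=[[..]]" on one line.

L=[[1,0,0],[3,1,0],[4,-4,1]] U=[[-2,-1,1],[0,-1,2],[0,0,-2]]

  r1 -= 3·r0 → [0,-1,2]
  r2 -= 4·r0 → [0,4,-10]
  r2 -= -4·r1 → [0,0,-2]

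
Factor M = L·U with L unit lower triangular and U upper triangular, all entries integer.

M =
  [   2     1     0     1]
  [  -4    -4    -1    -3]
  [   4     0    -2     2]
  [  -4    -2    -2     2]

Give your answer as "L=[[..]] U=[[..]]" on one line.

  R1 -= -2·R0 → [0,-2,-1,-1]
  R2 -= 2·R0 → [0,-2,-2,0]
  R3 -= -2·R0 → [0,0,-2,4]
  R2 -= 1·R1 → [0,0,-1,1]
  R3 -= 0·R1 → [0,0,-2,4]
  R3 -= 2·R2 → [0,0,0,2]

L=[[1,0,0,0],[-2,1,0,0],[2,1,1,0],[-2,0,2,1]] U=[[2,1,0,1],[0,-2,-1,-1],[0,0,-1,1],[0,0,0,2]]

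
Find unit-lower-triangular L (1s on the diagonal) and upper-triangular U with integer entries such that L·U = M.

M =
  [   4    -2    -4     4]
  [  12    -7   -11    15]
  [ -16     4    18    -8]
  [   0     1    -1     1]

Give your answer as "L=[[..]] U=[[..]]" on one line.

L=[[1,0,0,0],[3,1,0,0],[-4,4,1,0],[0,-1,0,1]] U=[[4,-2,-4,4],[0,-1,1,3],[0,0,-2,-4],[0,0,0,4]]

  row1 -= 3·row0 → [0,-1,1,3]
  row2 -= -4·row0 → [0,-4,2,8]
  row3 -= 0·row0 → [0,1,-1,1]
  row2 -= 4·row1 → [0,0,-2,-4]
  row3 -= -1·row1 → [0,0,0,4]
  row3 -= 0·row2 → [0,0,0,4]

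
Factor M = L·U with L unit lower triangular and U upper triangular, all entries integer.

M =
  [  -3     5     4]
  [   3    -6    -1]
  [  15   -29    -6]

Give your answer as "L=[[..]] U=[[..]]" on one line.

L=[[1,0,0],[-1,1,0],[-5,4,1]] U=[[-3,5,4],[0,-1,3],[0,0,2]]

  r1 -= -1·r0 → [0,-1,3]
  r2 -= -5·r0 → [0,-4,14]
  r2 -= 4·r1 → [0,0,2]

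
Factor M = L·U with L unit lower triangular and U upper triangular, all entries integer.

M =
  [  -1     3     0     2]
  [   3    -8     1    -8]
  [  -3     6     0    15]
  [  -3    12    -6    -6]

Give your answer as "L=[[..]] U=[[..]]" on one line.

L=[[1,0,0,0],[-3,1,0,0],[3,-3,1,0],[3,3,-3,1]] U=[[-1,3,0,2],[0,1,1,-2],[0,0,3,3],[0,0,0,3]]

  row1 -= -3·row0 → [0,1,1,-2]
  row2 -= 3·row0 → [0,-3,0,9]
  row3 -= 3·row0 → [0,3,-6,-12]
  row2 -= -3·row1 → [0,0,3,3]
  row3 -= 3·row1 → [0,0,-9,-6]
  row3 -= -3·row2 → [0,0,0,3]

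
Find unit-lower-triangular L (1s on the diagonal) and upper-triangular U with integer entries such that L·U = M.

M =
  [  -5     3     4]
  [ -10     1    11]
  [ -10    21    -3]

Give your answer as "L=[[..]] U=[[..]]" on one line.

  r1 -= 2·r0 → [0,-5,3]
  r2 -= 2·r0 → [0,15,-11]
  r2 -= -3·r1 → [0,0,-2]

L=[[1,0,0],[2,1,0],[2,-3,1]] U=[[-5,3,4],[0,-5,3],[0,0,-2]]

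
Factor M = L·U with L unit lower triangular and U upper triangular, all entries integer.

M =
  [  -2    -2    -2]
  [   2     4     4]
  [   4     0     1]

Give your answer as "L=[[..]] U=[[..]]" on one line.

  r1 -= -1·r0 → [0,2,2]
  r2 -= -2·r0 → [0,-4,-3]
  r2 -= -2·r1 → [0,0,1]

L=[[1,0,0],[-1,1,0],[-2,-2,1]] U=[[-2,-2,-2],[0,2,2],[0,0,1]]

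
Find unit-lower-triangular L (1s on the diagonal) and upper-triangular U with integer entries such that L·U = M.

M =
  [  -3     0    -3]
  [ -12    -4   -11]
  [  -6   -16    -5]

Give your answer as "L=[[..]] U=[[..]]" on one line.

  row1 -= 4·row0 → [0,-4,1]
  row2 -= 2·row0 → [0,-16,1]
  row2 -= 4·row1 → [0,0,-3]

L=[[1,0,0],[4,1,0],[2,4,1]] U=[[-3,0,-3],[0,-4,1],[0,0,-3]]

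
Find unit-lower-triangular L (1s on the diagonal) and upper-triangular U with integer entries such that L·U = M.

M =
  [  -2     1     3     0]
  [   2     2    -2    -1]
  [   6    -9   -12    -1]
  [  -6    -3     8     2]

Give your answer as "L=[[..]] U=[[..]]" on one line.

  R1 -= -1·R0 → [0,3,1,-1]
  R2 -= -3·R0 → [0,-6,-3,-1]
  R3 -= 3·R0 → [0,-6,-1,2]
  R2 -= -2·R1 → [0,0,-1,-3]
  R3 -= -2·R1 → [0,0,1,0]
  R3 -= -1·R2 → [0,0,0,-3]

L=[[1,0,0,0],[-1,1,0,0],[-3,-2,1,0],[3,-2,-1,1]] U=[[-2,1,3,0],[0,3,1,-1],[0,0,-1,-3],[0,0,0,-3]]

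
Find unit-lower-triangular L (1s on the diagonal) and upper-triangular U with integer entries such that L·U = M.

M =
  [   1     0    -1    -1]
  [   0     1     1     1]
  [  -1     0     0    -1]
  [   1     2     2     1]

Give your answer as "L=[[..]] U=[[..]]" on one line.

  R1 -= 0·R0 → [0,1,1,1]
  R2 -= -1·R0 → [0,0,-1,-2]
  R3 -= 1·R0 → [0,2,3,2]
  R2 -= 0·R1 → [0,0,-1,-2]
  R3 -= 2·R1 → [0,0,1,0]
  R3 -= -1·R2 → [0,0,0,-2]

L=[[1,0,0,0],[0,1,0,0],[-1,0,1,0],[1,2,-1,1]] U=[[1,0,-1,-1],[0,1,1,1],[0,0,-1,-2],[0,0,0,-2]]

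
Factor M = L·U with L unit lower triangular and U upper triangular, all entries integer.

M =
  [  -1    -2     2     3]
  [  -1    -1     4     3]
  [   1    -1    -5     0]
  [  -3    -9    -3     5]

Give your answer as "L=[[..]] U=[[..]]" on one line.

  r1 -= 1·r0 → [0,1,2,0]
  r2 -= -1·r0 → [0,-3,-3,3]
  r3 -= 3·r0 → [0,-3,-9,-4]
  r2 -= -3·r1 → [0,0,3,3]
  r3 -= -3·r1 → [0,0,-3,-4]
  r3 -= -1·r2 → [0,0,0,-1]

L=[[1,0,0,0],[1,1,0,0],[-1,-3,1,0],[3,-3,-1,1]] U=[[-1,-2,2,3],[0,1,2,0],[0,0,3,3],[0,0,0,-1]]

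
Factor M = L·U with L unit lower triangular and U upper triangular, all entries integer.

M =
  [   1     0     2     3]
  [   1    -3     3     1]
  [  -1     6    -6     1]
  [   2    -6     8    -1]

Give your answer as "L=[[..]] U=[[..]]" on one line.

L=[[1,0,0,0],[1,1,0,0],[-1,-2,1,0],[2,2,-1,1]] U=[[1,0,2,3],[0,-3,1,-2],[0,0,-2,0],[0,0,0,-3]]

  r1 -= 1·r0 → [0,-3,1,-2]
  r2 -= -1·r0 → [0,6,-4,4]
  r3 -= 2·r0 → [0,-6,4,-7]
  r2 -= -2·r1 → [0,0,-2,0]
  r3 -= 2·r1 → [0,0,2,-3]
  r3 -= -1·r2 → [0,0,0,-3]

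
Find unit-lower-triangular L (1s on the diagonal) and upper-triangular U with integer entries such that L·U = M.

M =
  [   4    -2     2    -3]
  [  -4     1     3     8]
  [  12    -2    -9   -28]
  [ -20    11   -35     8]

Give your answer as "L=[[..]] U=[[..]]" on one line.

L=[[1,0,0,0],[-1,1,0,0],[3,-4,1,0],[-5,-1,-4,1]] U=[[4,-2,2,-3],[0,-1,5,5],[0,0,5,1],[0,0,0,2]]

  row1 -= -1·row0 → [0,-1,5,5]
  row2 -= 3·row0 → [0,4,-15,-19]
  row3 -= -5·row0 → [0,1,-25,-7]
  row2 -= -4·row1 → [0,0,5,1]
  row3 -= -1·row1 → [0,0,-20,-2]
  row3 -= -4·row2 → [0,0,0,2]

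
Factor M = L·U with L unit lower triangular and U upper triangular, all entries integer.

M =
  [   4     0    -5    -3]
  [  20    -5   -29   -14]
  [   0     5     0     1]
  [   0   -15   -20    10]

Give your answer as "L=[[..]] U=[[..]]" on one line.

  R1 -= 5·R0 → [0,-5,-4,1]
  R2 -= 0·R0 → [0,5,0,1]
  R3 -= 0·R0 → [0,-15,-20,10]
  R2 -= -1·R1 → [0,0,-4,2]
  R3 -= 3·R1 → [0,0,-8,7]
  R3 -= 2·R2 → [0,0,0,3]

L=[[1,0,0,0],[5,1,0,0],[0,-1,1,0],[0,3,2,1]] U=[[4,0,-5,-3],[0,-5,-4,1],[0,0,-4,2],[0,0,0,3]]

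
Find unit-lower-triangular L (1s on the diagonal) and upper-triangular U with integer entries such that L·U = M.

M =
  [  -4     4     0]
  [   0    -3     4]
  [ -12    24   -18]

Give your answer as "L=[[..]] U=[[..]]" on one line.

  R1 -= 0·R0 → [0,-3,4]
  R2 -= 3·R0 → [0,12,-18]
  R2 -= -4·R1 → [0,0,-2]

L=[[1,0,0],[0,1,0],[3,-4,1]] U=[[-4,4,0],[0,-3,4],[0,0,-2]]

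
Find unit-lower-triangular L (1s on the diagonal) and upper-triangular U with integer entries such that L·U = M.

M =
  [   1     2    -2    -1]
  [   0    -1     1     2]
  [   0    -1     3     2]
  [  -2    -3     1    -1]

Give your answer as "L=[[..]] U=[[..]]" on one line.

  R1 -= 0·R0 → [0,-1,1,2]
  R2 -= 0·R0 → [0,-1,3,2]
  R3 -= -2·R0 → [0,1,-3,-3]
  R2 -= 1·R1 → [0,0,2,0]
  R3 -= -1·R1 → [0,0,-2,-1]
  R3 -= -1·R2 → [0,0,0,-1]

L=[[1,0,0,0],[0,1,0,0],[0,1,1,0],[-2,-1,-1,1]] U=[[1,2,-2,-1],[0,-1,1,2],[0,0,2,0],[0,0,0,-1]]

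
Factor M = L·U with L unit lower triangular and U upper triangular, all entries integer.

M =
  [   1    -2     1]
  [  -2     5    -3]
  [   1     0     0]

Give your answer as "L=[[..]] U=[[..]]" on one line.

L=[[1,0,0],[-2,1,0],[1,2,1]] U=[[1,-2,1],[0,1,-1],[0,0,1]]

  r1 -= -2·r0 → [0,1,-1]
  r2 -= 1·r0 → [0,2,-1]
  r2 -= 2·r1 → [0,0,1]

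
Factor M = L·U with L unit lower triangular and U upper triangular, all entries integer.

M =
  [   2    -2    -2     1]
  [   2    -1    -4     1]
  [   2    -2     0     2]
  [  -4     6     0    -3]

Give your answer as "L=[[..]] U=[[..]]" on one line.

L=[[1,0,0,0],[1,1,0,0],[1,0,1,0],[-2,2,0,1]] U=[[2,-2,-2,1],[0,1,-2,0],[0,0,2,1],[0,0,0,-1]]

  row1 -= 1·row0 → [0,1,-2,0]
  row2 -= 1·row0 → [0,0,2,1]
  row3 -= -2·row0 → [0,2,-4,-1]
  row2 -= 0·row1 → [0,0,2,1]
  row3 -= 2·row1 → [0,0,0,-1]
  row3 -= 0·row2 → [0,0,0,-1]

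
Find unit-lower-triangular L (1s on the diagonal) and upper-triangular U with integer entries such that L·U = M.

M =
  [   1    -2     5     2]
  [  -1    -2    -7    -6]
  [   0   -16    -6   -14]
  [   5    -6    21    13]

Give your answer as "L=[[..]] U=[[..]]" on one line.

L=[[1,0,0,0],[-1,1,0,0],[0,4,1,0],[5,-1,-3,1]] U=[[1,-2,5,2],[0,-4,-2,-4],[0,0,2,2],[0,0,0,5]]

  row1 -= -1·row0 → [0,-4,-2,-4]
  row2 -= 0·row0 → [0,-16,-6,-14]
  row3 -= 5·row0 → [0,4,-4,3]
  row2 -= 4·row1 → [0,0,2,2]
  row3 -= -1·row1 → [0,0,-6,-1]
  row3 -= -3·row2 → [0,0,0,5]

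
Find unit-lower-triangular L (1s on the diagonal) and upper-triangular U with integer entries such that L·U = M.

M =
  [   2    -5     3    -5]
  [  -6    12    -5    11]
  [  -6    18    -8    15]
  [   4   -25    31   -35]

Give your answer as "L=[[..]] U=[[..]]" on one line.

L=[[1,0,0,0],[-3,1,0,0],[-3,-1,1,0],[2,5,1,1]] U=[[2,-5,3,-5],[0,-3,4,-4],[0,0,5,-4],[0,0,0,-1]]

  r1 -= -3·r0 → [0,-3,4,-4]
  r2 -= -3·r0 → [0,3,1,0]
  r3 -= 2·r0 → [0,-15,25,-25]
  r2 -= -1·r1 → [0,0,5,-4]
  r3 -= 5·r1 → [0,0,5,-5]
  r3 -= 1·r2 → [0,0,0,-1]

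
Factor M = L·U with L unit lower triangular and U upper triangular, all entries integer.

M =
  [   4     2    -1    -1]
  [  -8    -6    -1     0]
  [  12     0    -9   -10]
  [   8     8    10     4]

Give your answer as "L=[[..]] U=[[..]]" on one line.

  r1 -= -2·r0 → [0,-2,-3,-2]
  r2 -= 3·r0 → [0,-6,-6,-7]
  r3 -= 2·r0 → [0,4,12,6]
  r2 -= 3·r1 → [0,0,3,-1]
  r3 -= -2·r1 → [0,0,6,2]
  r3 -= 2·r2 → [0,0,0,4]

L=[[1,0,0,0],[-2,1,0,0],[3,3,1,0],[2,-2,2,1]] U=[[4,2,-1,-1],[0,-2,-3,-2],[0,0,3,-1],[0,0,0,4]]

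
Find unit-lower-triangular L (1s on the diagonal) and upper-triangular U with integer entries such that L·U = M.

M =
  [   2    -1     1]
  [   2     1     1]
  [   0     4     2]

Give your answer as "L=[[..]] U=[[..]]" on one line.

L=[[1,0,0],[1,1,0],[0,2,1]] U=[[2,-1,1],[0,2,0],[0,0,2]]

  R1 -= 1·R0 → [0,2,0]
  R2 -= 0·R0 → [0,4,2]
  R2 -= 2·R1 → [0,0,2]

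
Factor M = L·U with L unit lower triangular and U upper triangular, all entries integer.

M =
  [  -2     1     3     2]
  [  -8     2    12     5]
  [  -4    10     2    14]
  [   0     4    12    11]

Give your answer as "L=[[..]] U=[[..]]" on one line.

L=[[1,0,0,0],[4,1,0,0],[2,-4,1,0],[0,-2,-3,1]] U=[[-2,1,3,2],[0,-2,0,-3],[0,0,-4,-2],[0,0,0,-1]]

  R1 -= 4·R0 → [0,-2,0,-3]
  R2 -= 2·R0 → [0,8,-4,10]
  R3 -= 0·R0 → [0,4,12,11]
  R2 -= -4·R1 → [0,0,-4,-2]
  R3 -= -2·R1 → [0,0,12,5]
  R3 -= -3·R2 → [0,0,0,-1]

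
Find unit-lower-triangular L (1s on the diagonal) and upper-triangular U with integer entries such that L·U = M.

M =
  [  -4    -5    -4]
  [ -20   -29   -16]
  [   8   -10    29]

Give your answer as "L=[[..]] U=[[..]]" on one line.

L=[[1,0,0],[5,1,0],[-2,5,1]] U=[[-4,-5,-4],[0,-4,4],[0,0,1]]

  r1 -= 5·r0 → [0,-4,4]
  r2 -= -2·r0 → [0,-20,21]
  r2 -= 5·r1 → [0,0,1]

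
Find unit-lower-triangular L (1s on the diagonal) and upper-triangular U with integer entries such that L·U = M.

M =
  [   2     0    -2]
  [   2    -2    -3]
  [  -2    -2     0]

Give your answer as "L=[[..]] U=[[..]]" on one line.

  r1 -= 1·r0 → [0,-2,-1]
  r2 -= -1·r0 → [0,-2,-2]
  r2 -= 1·r1 → [0,0,-1]

L=[[1,0,0],[1,1,0],[-1,1,1]] U=[[2,0,-2],[0,-2,-1],[0,0,-1]]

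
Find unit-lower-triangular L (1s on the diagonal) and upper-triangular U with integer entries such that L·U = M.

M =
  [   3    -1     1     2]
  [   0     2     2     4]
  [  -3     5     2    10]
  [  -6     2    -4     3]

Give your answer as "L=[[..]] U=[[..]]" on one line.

  r1 -= 0·r0 → [0,2,2,4]
  r2 -= -1·r0 → [0,4,3,12]
  r3 -= -2·r0 → [0,0,-2,7]
  r2 -= 2·r1 → [0,0,-1,4]
  r3 -= 0·r1 → [0,0,-2,7]
  r3 -= 2·r2 → [0,0,0,-1]

L=[[1,0,0,0],[0,1,0,0],[-1,2,1,0],[-2,0,2,1]] U=[[3,-1,1,2],[0,2,2,4],[0,0,-1,4],[0,0,0,-1]]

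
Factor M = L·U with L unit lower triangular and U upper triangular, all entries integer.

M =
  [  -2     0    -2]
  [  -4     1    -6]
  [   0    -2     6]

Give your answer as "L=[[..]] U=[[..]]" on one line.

L=[[1,0,0],[2,1,0],[0,-2,1]] U=[[-2,0,-2],[0,1,-2],[0,0,2]]

  r1 -= 2·r0 → [0,1,-2]
  r2 -= 0·r0 → [0,-2,6]
  r2 -= -2·r1 → [0,0,2]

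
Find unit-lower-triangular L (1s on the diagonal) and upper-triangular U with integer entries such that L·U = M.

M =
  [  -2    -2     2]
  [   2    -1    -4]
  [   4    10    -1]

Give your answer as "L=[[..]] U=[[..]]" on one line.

  row1 -= -1·row0 → [0,-3,-2]
  row2 -= -2·row0 → [0,6,3]
  row2 -= -2·row1 → [0,0,-1]

L=[[1,0,0],[-1,1,0],[-2,-2,1]] U=[[-2,-2,2],[0,-3,-2],[0,0,-1]]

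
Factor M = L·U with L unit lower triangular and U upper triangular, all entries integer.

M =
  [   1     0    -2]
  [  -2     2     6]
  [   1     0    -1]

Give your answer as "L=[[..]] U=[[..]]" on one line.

  row1 -= -2·row0 → [0,2,2]
  row2 -= 1·row0 → [0,0,1]
  row2 -= 0·row1 → [0,0,1]

L=[[1,0,0],[-2,1,0],[1,0,1]] U=[[1,0,-2],[0,2,2],[0,0,1]]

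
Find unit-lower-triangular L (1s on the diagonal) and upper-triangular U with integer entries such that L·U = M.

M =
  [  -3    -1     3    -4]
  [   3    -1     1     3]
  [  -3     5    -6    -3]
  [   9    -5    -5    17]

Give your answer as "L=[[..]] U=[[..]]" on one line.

  row1 -= -1·row0 → [0,-2,4,-1]
  row2 -= 1·row0 → [0,6,-9,1]
  row3 -= -3·row0 → [0,-8,4,5]
  row2 -= -3·row1 → [0,0,3,-2]
  row3 -= 4·row1 → [0,0,-12,9]
  row3 -= -4·row2 → [0,0,0,1]

L=[[1,0,0,0],[-1,1,0,0],[1,-3,1,0],[-3,4,-4,1]] U=[[-3,-1,3,-4],[0,-2,4,-1],[0,0,3,-2],[0,0,0,1]]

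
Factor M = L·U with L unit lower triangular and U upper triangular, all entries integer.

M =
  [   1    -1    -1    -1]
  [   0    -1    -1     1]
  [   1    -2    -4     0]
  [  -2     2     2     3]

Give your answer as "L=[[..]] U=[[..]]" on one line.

  row1 -= 0·row0 → [0,-1,-1,1]
  row2 -= 1·row0 → [0,-1,-3,1]
  row3 -= -2·row0 → [0,0,0,1]
  row2 -= 1·row1 → [0,0,-2,0]
  row3 -= 0·row1 → [0,0,0,1]
  row3 -= 0·row2 → [0,0,0,1]

L=[[1,0,0,0],[0,1,0,0],[1,1,1,0],[-2,0,0,1]] U=[[1,-1,-1,-1],[0,-1,-1,1],[0,0,-2,0],[0,0,0,1]]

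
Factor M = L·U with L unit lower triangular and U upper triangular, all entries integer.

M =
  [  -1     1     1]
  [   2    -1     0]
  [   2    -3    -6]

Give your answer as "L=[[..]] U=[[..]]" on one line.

L=[[1,0,0],[-2,1,0],[-2,-1,1]] U=[[-1,1,1],[0,1,2],[0,0,-2]]

  row1 -= -2·row0 → [0,1,2]
  row2 -= -2·row0 → [0,-1,-4]
  row2 -= -1·row1 → [0,0,-2]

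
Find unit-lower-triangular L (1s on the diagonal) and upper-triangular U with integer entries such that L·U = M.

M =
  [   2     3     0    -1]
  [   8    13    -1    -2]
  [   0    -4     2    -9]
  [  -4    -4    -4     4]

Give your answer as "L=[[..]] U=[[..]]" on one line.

  r1 -= 4·r0 → [0,1,-1,2]
  r2 -= 0·r0 → [0,-4,2,-9]
  r3 -= -2·r0 → [0,2,-4,2]
  r2 -= -4·r1 → [0,0,-2,-1]
  r3 -= 2·r1 → [0,0,-2,-2]
  r3 -= 1·r2 → [0,0,0,-1]

L=[[1,0,0,0],[4,1,0,0],[0,-4,1,0],[-2,2,1,1]] U=[[2,3,0,-1],[0,1,-1,2],[0,0,-2,-1],[0,0,0,-1]]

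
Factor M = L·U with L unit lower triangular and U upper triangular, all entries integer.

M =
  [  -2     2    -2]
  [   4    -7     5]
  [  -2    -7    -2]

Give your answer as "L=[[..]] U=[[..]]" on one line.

L=[[1,0,0],[-2,1,0],[1,3,1]] U=[[-2,2,-2],[0,-3,1],[0,0,-3]]

  row1 -= -2·row0 → [0,-3,1]
  row2 -= 1·row0 → [0,-9,0]
  row2 -= 3·row1 → [0,0,-3]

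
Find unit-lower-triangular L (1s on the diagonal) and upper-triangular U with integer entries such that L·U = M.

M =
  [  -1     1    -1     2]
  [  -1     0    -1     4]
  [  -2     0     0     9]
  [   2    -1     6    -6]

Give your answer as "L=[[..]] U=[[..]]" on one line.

L=[[1,0,0,0],[1,1,0,0],[2,2,1,0],[-2,-1,2,1]] U=[[-1,1,-1,2],[0,-1,0,2],[0,0,2,1],[0,0,0,-2]]

  r1 -= 1·r0 → [0,-1,0,2]
  r2 -= 2·r0 → [0,-2,2,5]
  r3 -= -2·r0 → [0,1,4,-2]
  r2 -= 2·r1 → [0,0,2,1]
  r3 -= -1·r1 → [0,0,4,0]
  r3 -= 2·r2 → [0,0,0,-2]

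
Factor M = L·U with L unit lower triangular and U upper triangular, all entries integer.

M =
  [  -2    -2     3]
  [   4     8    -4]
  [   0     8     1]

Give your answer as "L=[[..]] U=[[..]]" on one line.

  R1 -= -2·R0 → [0,4,2]
  R2 -= 0·R0 → [0,8,1]
  R2 -= 2·R1 → [0,0,-3]

L=[[1,0,0],[-2,1,0],[0,2,1]] U=[[-2,-2,3],[0,4,2],[0,0,-3]]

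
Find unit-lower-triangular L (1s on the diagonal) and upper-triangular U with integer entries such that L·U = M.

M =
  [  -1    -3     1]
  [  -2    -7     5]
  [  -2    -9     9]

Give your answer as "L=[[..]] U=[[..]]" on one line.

  r1 -= 2·r0 → [0,-1,3]
  r2 -= 2·r0 → [0,-3,7]
  r2 -= 3·r1 → [0,0,-2]

L=[[1,0,0],[2,1,0],[2,3,1]] U=[[-1,-3,1],[0,-1,3],[0,0,-2]]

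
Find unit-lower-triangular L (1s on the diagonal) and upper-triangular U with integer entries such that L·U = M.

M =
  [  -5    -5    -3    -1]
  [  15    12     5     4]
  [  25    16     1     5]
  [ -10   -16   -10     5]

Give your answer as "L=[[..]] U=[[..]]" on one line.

  R1 -= -3·R0 → [0,-3,-4,1]
  R2 -= -5·R0 → [0,-9,-14,0]
  R3 -= 2·R0 → [0,-6,-4,7]
  R2 -= 3·R1 → [0,0,-2,-3]
  R3 -= 2·R1 → [0,0,4,5]
  R3 -= -2·R2 → [0,0,0,-1]

L=[[1,0,0,0],[-3,1,0,0],[-5,3,1,0],[2,2,-2,1]] U=[[-5,-5,-3,-1],[0,-3,-4,1],[0,0,-2,-3],[0,0,0,-1]]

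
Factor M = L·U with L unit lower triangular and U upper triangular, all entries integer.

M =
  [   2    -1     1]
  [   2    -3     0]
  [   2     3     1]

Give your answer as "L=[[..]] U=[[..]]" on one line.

  R1 -= 1·R0 → [0,-2,-1]
  R2 -= 1·R0 → [0,4,0]
  R2 -= -2·R1 → [0,0,-2]

L=[[1,0,0],[1,1,0],[1,-2,1]] U=[[2,-1,1],[0,-2,-1],[0,0,-2]]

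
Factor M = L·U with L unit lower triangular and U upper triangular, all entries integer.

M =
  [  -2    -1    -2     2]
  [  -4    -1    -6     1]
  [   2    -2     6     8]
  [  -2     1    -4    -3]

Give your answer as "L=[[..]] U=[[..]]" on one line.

L=[[1,0,0,0],[2,1,0,0],[-1,-3,1,0],[1,2,-1,1]] U=[[-2,-1,-2,2],[0,1,-2,-3],[0,0,-2,1],[0,0,0,2]]

  row1 -= 2·row0 → [0,1,-2,-3]
  row2 -= -1·row0 → [0,-3,4,10]
  row3 -= 1·row0 → [0,2,-2,-5]
  row2 -= -3·row1 → [0,0,-2,1]
  row3 -= 2·row1 → [0,0,2,1]
  row3 -= -1·row2 → [0,0,0,2]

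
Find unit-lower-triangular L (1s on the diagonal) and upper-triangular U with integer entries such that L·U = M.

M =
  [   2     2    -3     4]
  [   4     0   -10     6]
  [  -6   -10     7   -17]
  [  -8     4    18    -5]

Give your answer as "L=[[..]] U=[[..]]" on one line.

L=[[1,0,0,0],[2,1,0,0],[-3,1,1,0],[-4,-3,-3,1]] U=[[2,2,-3,4],[0,-4,-4,-2],[0,0,2,-3],[0,0,0,-4]]

  row1 -= 2·row0 → [0,-4,-4,-2]
  row2 -= -3·row0 → [0,-4,-2,-5]
  row3 -= -4·row0 → [0,12,6,11]
  row2 -= 1·row1 → [0,0,2,-3]
  row3 -= -3·row1 → [0,0,-6,5]
  row3 -= -3·row2 → [0,0,0,-4]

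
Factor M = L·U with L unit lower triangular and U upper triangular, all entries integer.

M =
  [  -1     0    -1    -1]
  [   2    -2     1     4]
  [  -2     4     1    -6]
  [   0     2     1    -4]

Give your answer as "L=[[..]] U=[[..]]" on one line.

  row1 -= -2·row0 → [0,-2,-1,2]
  row2 -= 2·row0 → [0,4,3,-4]
  row3 -= 0·row0 → [0,2,1,-4]
  row2 -= -2·row1 → [0,0,1,0]
  row3 -= -1·row1 → [0,0,0,-2]
  row3 -= 0·row2 → [0,0,0,-2]

L=[[1,0,0,0],[-2,1,0,0],[2,-2,1,0],[0,-1,0,1]] U=[[-1,0,-1,-1],[0,-2,-1,2],[0,0,1,0],[0,0,0,-2]]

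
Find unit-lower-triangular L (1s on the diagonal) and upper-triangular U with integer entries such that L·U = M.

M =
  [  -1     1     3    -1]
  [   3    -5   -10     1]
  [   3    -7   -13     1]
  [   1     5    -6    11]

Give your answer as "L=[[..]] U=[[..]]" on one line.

L=[[1,0,0,0],[-3,1,0,0],[-3,2,1,0],[-1,-3,3,1]] U=[[-1,1,3,-1],[0,-2,-1,-2],[0,0,-2,2],[0,0,0,-2]]

  R1 -= -3·R0 → [0,-2,-1,-2]
  R2 -= -3·R0 → [0,-4,-4,-2]
  R3 -= -1·R0 → [0,6,-3,10]
  R2 -= 2·R1 → [0,0,-2,2]
  R3 -= -3·R1 → [0,0,-6,4]
  R3 -= 3·R2 → [0,0,0,-2]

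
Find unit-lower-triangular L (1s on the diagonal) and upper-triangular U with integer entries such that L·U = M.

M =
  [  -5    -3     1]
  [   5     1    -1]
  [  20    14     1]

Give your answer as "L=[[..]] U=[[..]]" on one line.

  row1 -= -1·row0 → [0,-2,0]
  row2 -= -4·row0 → [0,2,5]
  row2 -= -1·row1 → [0,0,5]

L=[[1,0,0],[-1,1,0],[-4,-1,1]] U=[[-5,-3,1],[0,-2,0],[0,0,5]]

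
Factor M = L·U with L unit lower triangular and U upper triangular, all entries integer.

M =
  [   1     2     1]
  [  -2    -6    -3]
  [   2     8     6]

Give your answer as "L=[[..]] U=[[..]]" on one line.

L=[[1,0,0],[-2,1,0],[2,-2,1]] U=[[1,2,1],[0,-2,-1],[0,0,2]]

  R1 -= -2·R0 → [0,-2,-1]
  R2 -= 2·R0 → [0,4,4]
  R2 -= -2·R1 → [0,0,2]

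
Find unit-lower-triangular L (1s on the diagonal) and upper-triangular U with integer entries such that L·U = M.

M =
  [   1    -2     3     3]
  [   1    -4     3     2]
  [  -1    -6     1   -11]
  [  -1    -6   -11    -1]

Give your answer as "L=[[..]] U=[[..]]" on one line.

  row1 -= 1·row0 → [0,-2,0,-1]
  row2 -= -1·row0 → [0,-8,4,-8]
  row3 -= -1·row0 → [0,-8,-8,2]
  row2 -= 4·row1 → [0,0,4,-4]
  row3 -= 4·row1 → [0,0,-8,6]
  row3 -= -2·row2 → [0,0,0,-2]

L=[[1,0,0,0],[1,1,0,0],[-1,4,1,0],[-1,4,-2,1]] U=[[1,-2,3,3],[0,-2,0,-1],[0,0,4,-4],[0,0,0,-2]]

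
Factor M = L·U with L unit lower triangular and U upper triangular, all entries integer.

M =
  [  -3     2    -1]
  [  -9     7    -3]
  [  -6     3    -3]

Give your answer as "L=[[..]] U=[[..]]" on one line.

  row1 -= 3·row0 → [0,1,0]
  row2 -= 2·row0 → [0,-1,-1]
  row2 -= -1·row1 → [0,0,-1]

L=[[1,0,0],[3,1,0],[2,-1,1]] U=[[-3,2,-1],[0,1,0],[0,0,-1]]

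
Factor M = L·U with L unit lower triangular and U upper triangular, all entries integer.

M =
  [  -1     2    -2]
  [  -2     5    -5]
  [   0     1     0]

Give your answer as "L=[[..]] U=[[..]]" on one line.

L=[[1,0,0],[2,1,0],[0,1,1]] U=[[-1,2,-2],[0,1,-1],[0,0,1]]

  row1 -= 2·row0 → [0,1,-1]
  row2 -= 0·row0 → [0,1,0]
  row2 -= 1·row1 → [0,0,1]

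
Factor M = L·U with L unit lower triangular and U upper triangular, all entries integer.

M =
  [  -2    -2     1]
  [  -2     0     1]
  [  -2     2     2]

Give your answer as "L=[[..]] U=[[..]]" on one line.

L=[[1,0,0],[1,1,0],[1,2,1]] U=[[-2,-2,1],[0,2,0],[0,0,1]]

  R1 -= 1·R0 → [0,2,0]
  R2 -= 1·R0 → [0,4,1]
  R2 -= 2·R1 → [0,0,1]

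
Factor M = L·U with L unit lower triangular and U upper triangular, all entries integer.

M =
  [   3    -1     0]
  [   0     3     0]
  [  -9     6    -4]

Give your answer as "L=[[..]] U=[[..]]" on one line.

  r1 -= 0·r0 → [0,3,0]
  r2 -= -3·r0 → [0,3,-4]
  r2 -= 1·r1 → [0,0,-4]

L=[[1,0,0],[0,1,0],[-3,1,1]] U=[[3,-1,0],[0,3,0],[0,0,-4]]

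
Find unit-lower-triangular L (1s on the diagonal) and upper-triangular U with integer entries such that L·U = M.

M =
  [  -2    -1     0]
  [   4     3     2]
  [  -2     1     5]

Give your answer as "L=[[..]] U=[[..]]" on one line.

L=[[1,0,0],[-2,1,0],[1,2,1]] U=[[-2,-1,0],[0,1,2],[0,0,1]]

  r1 -= -2·r0 → [0,1,2]
  r2 -= 1·r0 → [0,2,5]
  r2 -= 2·r1 → [0,0,1]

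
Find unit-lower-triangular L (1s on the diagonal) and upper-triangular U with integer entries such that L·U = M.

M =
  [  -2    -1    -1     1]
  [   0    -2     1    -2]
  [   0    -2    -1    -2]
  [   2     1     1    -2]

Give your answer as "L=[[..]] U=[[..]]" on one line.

L=[[1,0,0,0],[0,1,0,0],[0,1,1,0],[-1,0,0,1]] U=[[-2,-1,-1,1],[0,-2,1,-2],[0,0,-2,0],[0,0,0,-1]]

  R1 -= 0·R0 → [0,-2,1,-2]
  R2 -= 0·R0 → [0,-2,-1,-2]
  R3 -= -1·R0 → [0,0,0,-1]
  R2 -= 1·R1 → [0,0,-2,0]
  R3 -= 0·R1 → [0,0,0,-1]
  R3 -= 0·R2 → [0,0,0,-1]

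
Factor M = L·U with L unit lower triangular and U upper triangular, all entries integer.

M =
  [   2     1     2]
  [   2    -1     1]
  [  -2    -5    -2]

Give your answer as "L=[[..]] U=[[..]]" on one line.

  R1 -= 1·R0 → [0,-2,-1]
  R2 -= -1·R0 → [0,-4,0]
  R2 -= 2·R1 → [0,0,2]

L=[[1,0,0],[1,1,0],[-1,2,1]] U=[[2,1,2],[0,-2,-1],[0,0,2]]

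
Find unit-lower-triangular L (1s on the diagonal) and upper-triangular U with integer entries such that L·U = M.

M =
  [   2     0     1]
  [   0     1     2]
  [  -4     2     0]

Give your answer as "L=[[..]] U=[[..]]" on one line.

L=[[1,0,0],[0,1,0],[-2,2,1]] U=[[2,0,1],[0,1,2],[0,0,-2]]

  r1 -= 0·r0 → [0,1,2]
  r2 -= -2·r0 → [0,2,2]
  r2 -= 2·r1 → [0,0,-2]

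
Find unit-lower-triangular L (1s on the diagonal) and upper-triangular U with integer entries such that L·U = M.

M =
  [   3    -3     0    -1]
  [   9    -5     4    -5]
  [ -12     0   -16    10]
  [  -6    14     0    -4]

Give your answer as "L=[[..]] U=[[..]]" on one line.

  R1 -= 3·R0 → [0,4,4,-2]
  R2 -= -4·R0 → [0,-12,-16,6]
  R3 -= -2·R0 → [0,8,0,-6]
  R2 -= -3·R1 → [0,0,-4,0]
  R3 -= 2·R1 → [0,0,-8,-2]
  R3 -= 2·R2 → [0,0,0,-2]

L=[[1,0,0,0],[3,1,0,0],[-4,-3,1,0],[-2,2,2,1]] U=[[3,-3,0,-1],[0,4,4,-2],[0,0,-4,0],[0,0,0,-2]]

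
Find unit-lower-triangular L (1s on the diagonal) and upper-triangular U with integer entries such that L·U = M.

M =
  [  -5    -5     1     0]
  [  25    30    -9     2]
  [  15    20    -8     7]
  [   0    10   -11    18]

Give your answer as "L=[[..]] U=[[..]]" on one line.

  R1 -= -5·R0 → [0,5,-4,2]
  R2 -= -3·R0 → [0,5,-5,7]
  R3 -= 0·R0 → [0,10,-11,18]
  R2 -= 1·R1 → [0,0,-1,5]
  R3 -= 2·R1 → [0,0,-3,14]
  R3 -= 3·R2 → [0,0,0,-1]

L=[[1,0,0,0],[-5,1,0,0],[-3,1,1,0],[0,2,3,1]] U=[[-5,-5,1,0],[0,5,-4,2],[0,0,-1,5],[0,0,0,-1]]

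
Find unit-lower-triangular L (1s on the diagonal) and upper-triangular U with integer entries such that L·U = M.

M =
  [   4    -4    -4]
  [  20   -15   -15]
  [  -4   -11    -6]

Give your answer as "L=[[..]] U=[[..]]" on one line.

L=[[1,0,0],[5,1,0],[-1,-3,1]] U=[[4,-4,-4],[0,5,5],[0,0,5]]

  r1 -= 5·r0 → [0,5,5]
  r2 -= -1·r0 → [0,-15,-10]
  r2 -= -3·r1 → [0,0,5]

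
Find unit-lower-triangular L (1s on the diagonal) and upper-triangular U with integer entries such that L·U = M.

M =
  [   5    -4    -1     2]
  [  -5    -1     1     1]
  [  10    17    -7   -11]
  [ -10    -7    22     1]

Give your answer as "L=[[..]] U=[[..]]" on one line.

  row1 -= -1·row0 → [0,-5,0,3]
  row2 -= 2·row0 → [0,25,-5,-15]
  row3 -= -2·row0 → [0,-15,20,5]
  row2 -= -5·row1 → [0,0,-5,0]
  row3 -= 3·row1 → [0,0,20,-4]
  row3 -= -4·row2 → [0,0,0,-4]

L=[[1,0,0,0],[-1,1,0,0],[2,-5,1,0],[-2,3,-4,1]] U=[[5,-4,-1,2],[0,-5,0,3],[0,0,-5,0],[0,0,0,-4]]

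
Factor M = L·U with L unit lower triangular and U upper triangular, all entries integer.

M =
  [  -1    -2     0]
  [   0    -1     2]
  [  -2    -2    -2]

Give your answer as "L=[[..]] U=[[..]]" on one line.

  R1 -= 0·R0 → [0,-1,2]
  R2 -= 2·R0 → [0,2,-2]
  R2 -= -2·R1 → [0,0,2]

L=[[1,0,0],[0,1,0],[2,-2,1]] U=[[-1,-2,0],[0,-1,2],[0,0,2]]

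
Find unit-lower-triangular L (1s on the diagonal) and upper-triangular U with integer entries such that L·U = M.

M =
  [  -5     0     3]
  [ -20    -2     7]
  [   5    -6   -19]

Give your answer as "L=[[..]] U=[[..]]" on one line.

L=[[1,0,0],[4,1,0],[-1,3,1]] U=[[-5,0,3],[0,-2,-5],[0,0,-1]]

  r1 -= 4·r0 → [0,-2,-5]
  r2 -= -1·r0 → [0,-6,-16]
  r2 -= 3·r1 → [0,0,-1]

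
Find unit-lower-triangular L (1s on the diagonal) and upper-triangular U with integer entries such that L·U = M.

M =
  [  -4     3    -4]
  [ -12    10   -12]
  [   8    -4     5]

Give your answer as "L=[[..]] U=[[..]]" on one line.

L=[[1,0,0],[3,1,0],[-2,2,1]] U=[[-4,3,-4],[0,1,0],[0,0,-3]]

  row1 -= 3·row0 → [0,1,0]
  row2 -= -2·row0 → [0,2,-3]
  row2 -= 2·row1 → [0,0,-3]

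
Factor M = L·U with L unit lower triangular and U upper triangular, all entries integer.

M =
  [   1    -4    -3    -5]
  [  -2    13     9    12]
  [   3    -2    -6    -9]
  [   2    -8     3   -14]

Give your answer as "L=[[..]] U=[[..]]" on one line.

  row1 -= -2·row0 → [0,5,3,2]
  row2 -= 3·row0 → [0,10,3,6]
  row3 -= 2·row0 → [0,0,9,-4]
  row2 -= 2·row1 → [0,0,-3,2]
  row3 -= 0·row1 → [0,0,9,-4]
  row3 -= -3·row2 → [0,0,0,2]

L=[[1,0,0,0],[-2,1,0,0],[3,2,1,0],[2,0,-3,1]] U=[[1,-4,-3,-5],[0,5,3,2],[0,0,-3,2],[0,0,0,2]]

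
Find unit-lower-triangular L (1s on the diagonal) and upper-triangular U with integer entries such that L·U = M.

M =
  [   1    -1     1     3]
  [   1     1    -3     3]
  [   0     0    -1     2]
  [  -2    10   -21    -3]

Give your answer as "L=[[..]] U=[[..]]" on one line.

  row1 -= 1·row0 → [0,2,-4,0]
  row2 -= 0·row0 → [0,0,-1,2]
  row3 -= -2·row0 → [0,8,-19,3]
  row2 -= 0·row1 → [0,0,-1,2]
  row3 -= 4·row1 → [0,0,-3,3]
  row3 -= 3·row2 → [0,0,0,-3]

L=[[1,0,0,0],[1,1,0,0],[0,0,1,0],[-2,4,3,1]] U=[[1,-1,1,3],[0,2,-4,0],[0,0,-1,2],[0,0,0,-3]]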